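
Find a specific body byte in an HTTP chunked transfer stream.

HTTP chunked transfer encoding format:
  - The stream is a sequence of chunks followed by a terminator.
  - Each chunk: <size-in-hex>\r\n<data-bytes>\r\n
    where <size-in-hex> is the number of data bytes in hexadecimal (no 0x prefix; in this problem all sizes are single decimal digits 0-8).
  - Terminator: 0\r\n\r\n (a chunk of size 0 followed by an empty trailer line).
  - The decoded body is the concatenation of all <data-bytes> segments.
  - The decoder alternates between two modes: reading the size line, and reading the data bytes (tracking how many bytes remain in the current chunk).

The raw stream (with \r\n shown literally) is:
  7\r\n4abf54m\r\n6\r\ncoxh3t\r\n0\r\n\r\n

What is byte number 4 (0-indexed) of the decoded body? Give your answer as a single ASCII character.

Chunk 1: stream[0..1]='7' size=0x7=7, data at stream[3..10]='4abf54m' -> body[0..7], body so far='4abf54m'
Chunk 2: stream[12..13]='6' size=0x6=6, data at stream[15..21]='coxh3t' -> body[7..13], body so far='4abf54mcoxh3t'
Chunk 3: stream[23..24]='0' size=0 (terminator). Final body='4abf54mcoxh3t' (13 bytes)
Body byte 4 = '5'

Answer: 5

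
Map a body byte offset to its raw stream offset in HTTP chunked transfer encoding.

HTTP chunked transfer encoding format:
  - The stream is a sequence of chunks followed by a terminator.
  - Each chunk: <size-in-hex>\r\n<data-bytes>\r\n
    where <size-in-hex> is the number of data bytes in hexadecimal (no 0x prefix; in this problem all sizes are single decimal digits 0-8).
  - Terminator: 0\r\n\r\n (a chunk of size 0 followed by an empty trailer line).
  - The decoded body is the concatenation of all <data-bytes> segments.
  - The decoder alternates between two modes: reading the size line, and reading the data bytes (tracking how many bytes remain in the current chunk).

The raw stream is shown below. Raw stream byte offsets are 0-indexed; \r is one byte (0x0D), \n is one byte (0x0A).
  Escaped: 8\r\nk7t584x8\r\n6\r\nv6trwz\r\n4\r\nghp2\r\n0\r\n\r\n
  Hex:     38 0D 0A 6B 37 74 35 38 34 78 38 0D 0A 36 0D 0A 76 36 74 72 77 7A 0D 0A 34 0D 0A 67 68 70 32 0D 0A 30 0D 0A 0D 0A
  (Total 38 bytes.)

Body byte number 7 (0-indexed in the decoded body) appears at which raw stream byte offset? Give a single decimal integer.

Chunk 1: stream[0..1]='8' size=0x8=8, data at stream[3..11]='k7t584x8' -> body[0..8], body so far='k7t584x8'
Chunk 2: stream[13..14]='6' size=0x6=6, data at stream[16..22]='v6trwz' -> body[8..14], body so far='k7t584x8v6trwz'
Chunk 3: stream[24..25]='4' size=0x4=4, data at stream[27..31]='ghp2' -> body[14..18], body so far='k7t584x8v6trwzghp2'
Chunk 4: stream[33..34]='0' size=0 (terminator). Final body='k7t584x8v6trwzghp2' (18 bytes)
Body byte 7 at stream offset 10

Answer: 10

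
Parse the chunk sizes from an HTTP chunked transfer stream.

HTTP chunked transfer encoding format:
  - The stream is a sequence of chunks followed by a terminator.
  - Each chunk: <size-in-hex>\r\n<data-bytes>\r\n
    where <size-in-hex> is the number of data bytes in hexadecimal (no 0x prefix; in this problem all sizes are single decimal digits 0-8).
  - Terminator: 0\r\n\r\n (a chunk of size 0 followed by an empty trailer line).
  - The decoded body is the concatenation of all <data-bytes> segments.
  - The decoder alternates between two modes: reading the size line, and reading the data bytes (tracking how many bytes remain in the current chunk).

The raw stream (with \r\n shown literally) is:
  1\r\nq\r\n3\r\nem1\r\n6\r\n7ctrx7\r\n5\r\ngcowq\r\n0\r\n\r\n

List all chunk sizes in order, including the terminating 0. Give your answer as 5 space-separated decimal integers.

Chunk 1: stream[0..1]='1' size=0x1=1, data at stream[3..4]='q' -> body[0..1], body so far='q'
Chunk 2: stream[6..7]='3' size=0x3=3, data at stream[9..12]='em1' -> body[1..4], body so far='qem1'
Chunk 3: stream[14..15]='6' size=0x6=6, data at stream[17..23]='7ctrx7' -> body[4..10], body so far='qem17ctrx7'
Chunk 4: stream[25..26]='5' size=0x5=5, data at stream[28..33]='gcowq' -> body[10..15], body so far='qem17ctrx7gcowq'
Chunk 5: stream[35..36]='0' size=0 (terminator). Final body='qem17ctrx7gcowq' (15 bytes)

Answer: 1 3 6 5 0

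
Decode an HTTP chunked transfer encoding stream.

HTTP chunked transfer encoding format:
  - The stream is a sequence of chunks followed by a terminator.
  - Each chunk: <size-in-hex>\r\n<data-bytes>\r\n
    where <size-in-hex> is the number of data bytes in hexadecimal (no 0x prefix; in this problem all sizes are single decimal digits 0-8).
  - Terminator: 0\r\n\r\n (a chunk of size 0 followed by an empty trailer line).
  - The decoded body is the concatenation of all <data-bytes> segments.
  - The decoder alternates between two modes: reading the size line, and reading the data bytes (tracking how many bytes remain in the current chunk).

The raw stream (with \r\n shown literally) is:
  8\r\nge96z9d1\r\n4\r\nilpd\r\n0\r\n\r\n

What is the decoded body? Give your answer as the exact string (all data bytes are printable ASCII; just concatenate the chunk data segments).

Chunk 1: stream[0..1]='8' size=0x8=8, data at stream[3..11]='ge96z9d1' -> body[0..8], body so far='ge96z9d1'
Chunk 2: stream[13..14]='4' size=0x4=4, data at stream[16..20]='ilpd' -> body[8..12], body so far='ge96z9d1ilpd'
Chunk 3: stream[22..23]='0' size=0 (terminator). Final body='ge96z9d1ilpd' (12 bytes)

Answer: ge96z9d1ilpd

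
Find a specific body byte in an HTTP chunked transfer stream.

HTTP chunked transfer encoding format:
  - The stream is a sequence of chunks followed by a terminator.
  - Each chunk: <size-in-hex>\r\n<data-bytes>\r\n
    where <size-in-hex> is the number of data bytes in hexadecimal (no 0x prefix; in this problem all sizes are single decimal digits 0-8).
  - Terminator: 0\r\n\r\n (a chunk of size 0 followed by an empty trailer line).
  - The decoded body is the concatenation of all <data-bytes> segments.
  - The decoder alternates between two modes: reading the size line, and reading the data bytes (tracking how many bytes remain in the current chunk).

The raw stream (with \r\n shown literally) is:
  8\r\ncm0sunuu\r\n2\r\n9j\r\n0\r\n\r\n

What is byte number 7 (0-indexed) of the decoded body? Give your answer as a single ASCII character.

Chunk 1: stream[0..1]='8' size=0x8=8, data at stream[3..11]='cm0sunuu' -> body[0..8], body so far='cm0sunuu'
Chunk 2: stream[13..14]='2' size=0x2=2, data at stream[16..18]='9j' -> body[8..10], body so far='cm0sunuu9j'
Chunk 3: stream[20..21]='0' size=0 (terminator). Final body='cm0sunuu9j' (10 bytes)
Body byte 7 = 'u'

Answer: u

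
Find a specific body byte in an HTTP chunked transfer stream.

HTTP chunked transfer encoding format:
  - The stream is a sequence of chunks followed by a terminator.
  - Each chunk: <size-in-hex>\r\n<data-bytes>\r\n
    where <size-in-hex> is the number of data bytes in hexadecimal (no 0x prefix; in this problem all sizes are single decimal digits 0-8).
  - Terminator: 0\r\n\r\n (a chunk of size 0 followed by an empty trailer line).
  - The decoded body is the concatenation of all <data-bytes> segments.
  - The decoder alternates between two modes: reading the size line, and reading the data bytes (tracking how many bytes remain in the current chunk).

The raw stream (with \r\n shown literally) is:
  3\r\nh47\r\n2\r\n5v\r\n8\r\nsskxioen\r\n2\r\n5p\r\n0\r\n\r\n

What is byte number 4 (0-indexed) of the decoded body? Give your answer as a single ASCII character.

Chunk 1: stream[0..1]='3' size=0x3=3, data at stream[3..6]='h47' -> body[0..3], body so far='h47'
Chunk 2: stream[8..9]='2' size=0x2=2, data at stream[11..13]='5v' -> body[3..5], body so far='h475v'
Chunk 3: stream[15..16]='8' size=0x8=8, data at stream[18..26]='sskxioen' -> body[5..13], body so far='h475vsskxioen'
Chunk 4: stream[28..29]='2' size=0x2=2, data at stream[31..33]='5p' -> body[13..15], body so far='h475vsskxioen5p'
Chunk 5: stream[35..36]='0' size=0 (terminator). Final body='h475vsskxioen5p' (15 bytes)
Body byte 4 = 'v'

Answer: v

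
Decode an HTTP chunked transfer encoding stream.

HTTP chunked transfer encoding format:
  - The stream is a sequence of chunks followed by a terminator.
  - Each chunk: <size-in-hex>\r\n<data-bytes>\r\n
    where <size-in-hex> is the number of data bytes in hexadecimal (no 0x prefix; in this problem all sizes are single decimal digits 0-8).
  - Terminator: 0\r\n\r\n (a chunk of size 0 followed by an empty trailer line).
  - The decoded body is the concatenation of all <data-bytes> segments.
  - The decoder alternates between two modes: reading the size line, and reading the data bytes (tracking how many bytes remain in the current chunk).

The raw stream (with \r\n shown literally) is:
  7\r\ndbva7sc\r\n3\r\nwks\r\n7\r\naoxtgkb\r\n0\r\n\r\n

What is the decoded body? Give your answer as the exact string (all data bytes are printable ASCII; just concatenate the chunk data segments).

Chunk 1: stream[0..1]='7' size=0x7=7, data at stream[3..10]='dbva7sc' -> body[0..7], body so far='dbva7sc'
Chunk 2: stream[12..13]='3' size=0x3=3, data at stream[15..18]='wks' -> body[7..10], body so far='dbva7scwks'
Chunk 3: stream[20..21]='7' size=0x7=7, data at stream[23..30]='aoxtgkb' -> body[10..17], body so far='dbva7scwksaoxtgkb'
Chunk 4: stream[32..33]='0' size=0 (terminator). Final body='dbva7scwksaoxtgkb' (17 bytes)

Answer: dbva7scwksaoxtgkb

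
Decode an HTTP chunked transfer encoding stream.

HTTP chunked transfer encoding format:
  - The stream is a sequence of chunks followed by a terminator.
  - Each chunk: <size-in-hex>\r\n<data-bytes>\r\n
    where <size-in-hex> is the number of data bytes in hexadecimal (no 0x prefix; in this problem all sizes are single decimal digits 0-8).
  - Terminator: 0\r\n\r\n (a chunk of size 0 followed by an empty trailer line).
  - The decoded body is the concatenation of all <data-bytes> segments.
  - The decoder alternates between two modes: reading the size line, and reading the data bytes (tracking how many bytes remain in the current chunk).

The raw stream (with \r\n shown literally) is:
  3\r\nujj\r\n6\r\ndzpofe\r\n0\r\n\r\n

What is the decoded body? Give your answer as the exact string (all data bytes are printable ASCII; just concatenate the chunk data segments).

Answer: ujjdzpofe

Derivation:
Chunk 1: stream[0..1]='3' size=0x3=3, data at stream[3..6]='ujj' -> body[0..3], body so far='ujj'
Chunk 2: stream[8..9]='6' size=0x6=6, data at stream[11..17]='dzpofe' -> body[3..9], body so far='ujjdzpofe'
Chunk 3: stream[19..20]='0' size=0 (terminator). Final body='ujjdzpofe' (9 bytes)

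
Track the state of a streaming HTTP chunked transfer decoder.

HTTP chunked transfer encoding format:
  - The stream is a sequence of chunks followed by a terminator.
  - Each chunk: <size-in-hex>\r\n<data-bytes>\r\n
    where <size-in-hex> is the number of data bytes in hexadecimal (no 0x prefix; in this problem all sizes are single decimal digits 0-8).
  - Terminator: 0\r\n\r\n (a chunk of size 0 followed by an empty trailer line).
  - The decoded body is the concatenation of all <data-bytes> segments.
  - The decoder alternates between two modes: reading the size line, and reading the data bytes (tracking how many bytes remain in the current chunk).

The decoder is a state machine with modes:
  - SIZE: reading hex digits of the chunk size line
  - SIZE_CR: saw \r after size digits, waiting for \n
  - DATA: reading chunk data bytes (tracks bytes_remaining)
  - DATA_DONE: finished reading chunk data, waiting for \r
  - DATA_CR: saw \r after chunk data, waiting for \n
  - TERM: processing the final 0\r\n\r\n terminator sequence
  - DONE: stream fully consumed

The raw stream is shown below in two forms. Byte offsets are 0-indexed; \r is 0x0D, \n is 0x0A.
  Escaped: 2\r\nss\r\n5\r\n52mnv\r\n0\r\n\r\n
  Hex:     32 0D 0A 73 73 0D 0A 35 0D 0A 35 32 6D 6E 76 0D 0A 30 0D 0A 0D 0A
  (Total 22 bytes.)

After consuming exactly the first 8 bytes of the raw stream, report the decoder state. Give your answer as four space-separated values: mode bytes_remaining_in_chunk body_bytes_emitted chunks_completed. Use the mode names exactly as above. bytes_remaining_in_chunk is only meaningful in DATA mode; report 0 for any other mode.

Byte 0 = '2': mode=SIZE remaining=0 emitted=0 chunks_done=0
Byte 1 = 0x0D: mode=SIZE_CR remaining=0 emitted=0 chunks_done=0
Byte 2 = 0x0A: mode=DATA remaining=2 emitted=0 chunks_done=0
Byte 3 = 's': mode=DATA remaining=1 emitted=1 chunks_done=0
Byte 4 = 's': mode=DATA_DONE remaining=0 emitted=2 chunks_done=0
Byte 5 = 0x0D: mode=DATA_CR remaining=0 emitted=2 chunks_done=0
Byte 6 = 0x0A: mode=SIZE remaining=0 emitted=2 chunks_done=1
Byte 7 = '5': mode=SIZE remaining=0 emitted=2 chunks_done=1

Answer: SIZE 0 2 1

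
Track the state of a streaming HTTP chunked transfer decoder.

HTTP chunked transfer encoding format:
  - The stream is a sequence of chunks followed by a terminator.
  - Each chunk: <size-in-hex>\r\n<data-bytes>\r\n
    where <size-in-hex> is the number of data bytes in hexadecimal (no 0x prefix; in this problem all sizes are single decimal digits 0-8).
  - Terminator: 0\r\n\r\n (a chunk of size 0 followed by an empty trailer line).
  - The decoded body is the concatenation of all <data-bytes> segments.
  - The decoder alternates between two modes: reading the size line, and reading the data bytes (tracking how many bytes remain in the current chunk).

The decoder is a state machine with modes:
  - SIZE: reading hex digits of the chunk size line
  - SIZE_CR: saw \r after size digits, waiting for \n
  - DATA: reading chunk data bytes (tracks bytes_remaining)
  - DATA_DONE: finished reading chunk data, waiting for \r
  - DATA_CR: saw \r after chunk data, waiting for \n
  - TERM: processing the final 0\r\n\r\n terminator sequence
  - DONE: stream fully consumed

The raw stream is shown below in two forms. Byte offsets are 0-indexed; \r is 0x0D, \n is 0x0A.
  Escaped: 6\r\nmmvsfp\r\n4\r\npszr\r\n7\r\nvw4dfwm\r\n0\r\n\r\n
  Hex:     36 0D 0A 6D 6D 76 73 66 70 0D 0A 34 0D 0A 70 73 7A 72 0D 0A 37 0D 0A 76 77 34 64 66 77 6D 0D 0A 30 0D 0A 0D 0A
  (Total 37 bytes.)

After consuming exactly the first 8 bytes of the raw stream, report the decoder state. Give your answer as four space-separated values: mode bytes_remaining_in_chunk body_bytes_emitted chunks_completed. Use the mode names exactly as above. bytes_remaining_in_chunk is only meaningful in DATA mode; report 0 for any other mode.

Answer: DATA 1 5 0

Derivation:
Byte 0 = '6': mode=SIZE remaining=0 emitted=0 chunks_done=0
Byte 1 = 0x0D: mode=SIZE_CR remaining=0 emitted=0 chunks_done=0
Byte 2 = 0x0A: mode=DATA remaining=6 emitted=0 chunks_done=0
Byte 3 = 'm': mode=DATA remaining=5 emitted=1 chunks_done=0
Byte 4 = 'm': mode=DATA remaining=4 emitted=2 chunks_done=0
Byte 5 = 'v': mode=DATA remaining=3 emitted=3 chunks_done=0
Byte 6 = 's': mode=DATA remaining=2 emitted=4 chunks_done=0
Byte 7 = 'f': mode=DATA remaining=1 emitted=5 chunks_done=0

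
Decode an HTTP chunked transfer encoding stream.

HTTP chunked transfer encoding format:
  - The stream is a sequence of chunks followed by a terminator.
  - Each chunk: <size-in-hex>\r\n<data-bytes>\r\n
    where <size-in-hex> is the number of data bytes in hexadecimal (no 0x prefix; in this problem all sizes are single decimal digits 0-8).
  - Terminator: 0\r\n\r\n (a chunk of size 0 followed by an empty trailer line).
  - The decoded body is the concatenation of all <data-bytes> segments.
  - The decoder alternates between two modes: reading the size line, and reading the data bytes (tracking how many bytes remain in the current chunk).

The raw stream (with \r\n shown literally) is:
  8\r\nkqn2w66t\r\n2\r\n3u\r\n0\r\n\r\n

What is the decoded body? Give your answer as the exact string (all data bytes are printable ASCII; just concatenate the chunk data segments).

Answer: kqn2w66t3u

Derivation:
Chunk 1: stream[0..1]='8' size=0x8=8, data at stream[3..11]='kqn2w66t' -> body[0..8], body so far='kqn2w66t'
Chunk 2: stream[13..14]='2' size=0x2=2, data at stream[16..18]='3u' -> body[8..10], body so far='kqn2w66t3u'
Chunk 3: stream[20..21]='0' size=0 (terminator). Final body='kqn2w66t3u' (10 bytes)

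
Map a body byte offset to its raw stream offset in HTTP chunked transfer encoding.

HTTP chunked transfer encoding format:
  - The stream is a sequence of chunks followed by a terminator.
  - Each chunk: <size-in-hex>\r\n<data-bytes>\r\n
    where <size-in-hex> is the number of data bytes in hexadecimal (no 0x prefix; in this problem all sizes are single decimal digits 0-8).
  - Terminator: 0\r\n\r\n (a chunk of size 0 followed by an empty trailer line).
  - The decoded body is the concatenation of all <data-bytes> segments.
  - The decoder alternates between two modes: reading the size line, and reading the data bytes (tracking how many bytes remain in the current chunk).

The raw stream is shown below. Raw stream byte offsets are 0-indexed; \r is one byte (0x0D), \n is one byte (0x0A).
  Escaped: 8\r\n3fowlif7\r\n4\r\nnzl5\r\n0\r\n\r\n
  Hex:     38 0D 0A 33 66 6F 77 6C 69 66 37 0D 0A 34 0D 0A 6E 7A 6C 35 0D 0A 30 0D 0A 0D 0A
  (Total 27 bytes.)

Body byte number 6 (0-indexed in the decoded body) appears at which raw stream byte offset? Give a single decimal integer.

Answer: 9

Derivation:
Chunk 1: stream[0..1]='8' size=0x8=8, data at stream[3..11]='3fowlif7' -> body[0..8], body so far='3fowlif7'
Chunk 2: stream[13..14]='4' size=0x4=4, data at stream[16..20]='nzl5' -> body[8..12], body so far='3fowlif7nzl5'
Chunk 3: stream[22..23]='0' size=0 (terminator). Final body='3fowlif7nzl5' (12 bytes)
Body byte 6 at stream offset 9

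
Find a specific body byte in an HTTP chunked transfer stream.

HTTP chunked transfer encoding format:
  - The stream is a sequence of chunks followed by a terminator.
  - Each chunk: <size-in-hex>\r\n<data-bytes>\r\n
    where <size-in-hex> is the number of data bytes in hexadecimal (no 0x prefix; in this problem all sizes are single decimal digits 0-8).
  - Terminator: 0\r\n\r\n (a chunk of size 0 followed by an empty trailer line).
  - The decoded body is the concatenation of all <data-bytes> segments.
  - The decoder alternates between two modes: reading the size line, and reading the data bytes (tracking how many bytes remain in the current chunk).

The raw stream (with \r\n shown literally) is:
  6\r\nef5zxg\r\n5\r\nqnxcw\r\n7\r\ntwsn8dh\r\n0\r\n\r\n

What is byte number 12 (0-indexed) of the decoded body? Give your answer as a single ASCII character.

Chunk 1: stream[0..1]='6' size=0x6=6, data at stream[3..9]='ef5zxg' -> body[0..6], body so far='ef5zxg'
Chunk 2: stream[11..12]='5' size=0x5=5, data at stream[14..19]='qnxcw' -> body[6..11], body so far='ef5zxgqnxcw'
Chunk 3: stream[21..22]='7' size=0x7=7, data at stream[24..31]='twsn8dh' -> body[11..18], body so far='ef5zxgqnxcwtwsn8dh'
Chunk 4: stream[33..34]='0' size=0 (terminator). Final body='ef5zxgqnxcwtwsn8dh' (18 bytes)
Body byte 12 = 'w'

Answer: w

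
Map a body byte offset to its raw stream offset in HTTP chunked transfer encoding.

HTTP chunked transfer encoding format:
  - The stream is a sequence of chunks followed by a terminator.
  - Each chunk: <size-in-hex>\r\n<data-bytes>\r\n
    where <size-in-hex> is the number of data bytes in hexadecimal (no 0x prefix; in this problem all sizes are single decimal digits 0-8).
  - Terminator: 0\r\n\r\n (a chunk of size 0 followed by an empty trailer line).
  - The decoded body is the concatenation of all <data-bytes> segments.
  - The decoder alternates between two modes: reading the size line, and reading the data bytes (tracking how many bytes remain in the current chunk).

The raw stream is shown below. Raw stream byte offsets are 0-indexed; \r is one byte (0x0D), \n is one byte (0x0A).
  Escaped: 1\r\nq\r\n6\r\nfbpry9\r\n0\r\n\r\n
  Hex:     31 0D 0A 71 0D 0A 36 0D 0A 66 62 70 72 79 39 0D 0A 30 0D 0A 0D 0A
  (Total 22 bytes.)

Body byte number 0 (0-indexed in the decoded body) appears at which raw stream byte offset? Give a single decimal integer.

Answer: 3

Derivation:
Chunk 1: stream[0..1]='1' size=0x1=1, data at stream[3..4]='q' -> body[0..1], body so far='q'
Chunk 2: stream[6..7]='6' size=0x6=6, data at stream[9..15]='fbpry9' -> body[1..7], body so far='qfbpry9'
Chunk 3: stream[17..18]='0' size=0 (terminator). Final body='qfbpry9' (7 bytes)
Body byte 0 at stream offset 3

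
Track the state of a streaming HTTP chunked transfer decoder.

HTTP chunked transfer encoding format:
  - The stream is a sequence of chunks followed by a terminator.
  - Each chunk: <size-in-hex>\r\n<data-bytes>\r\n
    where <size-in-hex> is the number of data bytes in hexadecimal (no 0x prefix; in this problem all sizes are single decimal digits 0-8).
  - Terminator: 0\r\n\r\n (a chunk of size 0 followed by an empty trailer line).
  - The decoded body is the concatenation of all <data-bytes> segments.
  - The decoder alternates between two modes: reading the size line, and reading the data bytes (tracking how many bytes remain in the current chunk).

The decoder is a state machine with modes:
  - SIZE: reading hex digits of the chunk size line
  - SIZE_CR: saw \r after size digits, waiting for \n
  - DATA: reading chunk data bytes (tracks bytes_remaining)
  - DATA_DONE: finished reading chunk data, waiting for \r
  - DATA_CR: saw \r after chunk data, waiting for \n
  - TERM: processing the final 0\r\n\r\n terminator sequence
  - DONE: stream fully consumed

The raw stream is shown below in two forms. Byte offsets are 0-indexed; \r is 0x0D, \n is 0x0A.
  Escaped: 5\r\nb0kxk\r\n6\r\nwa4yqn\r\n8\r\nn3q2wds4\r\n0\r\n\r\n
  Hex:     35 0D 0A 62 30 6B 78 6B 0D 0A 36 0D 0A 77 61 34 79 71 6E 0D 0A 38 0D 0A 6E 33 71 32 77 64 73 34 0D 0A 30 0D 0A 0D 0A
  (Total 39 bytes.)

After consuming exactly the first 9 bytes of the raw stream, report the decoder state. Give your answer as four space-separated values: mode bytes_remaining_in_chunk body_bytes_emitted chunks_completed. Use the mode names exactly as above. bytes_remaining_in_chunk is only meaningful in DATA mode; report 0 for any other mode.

Answer: DATA_CR 0 5 0

Derivation:
Byte 0 = '5': mode=SIZE remaining=0 emitted=0 chunks_done=0
Byte 1 = 0x0D: mode=SIZE_CR remaining=0 emitted=0 chunks_done=0
Byte 2 = 0x0A: mode=DATA remaining=5 emitted=0 chunks_done=0
Byte 3 = 'b': mode=DATA remaining=4 emitted=1 chunks_done=0
Byte 4 = '0': mode=DATA remaining=3 emitted=2 chunks_done=0
Byte 5 = 'k': mode=DATA remaining=2 emitted=3 chunks_done=0
Byte 6 = 'x': mode=DATA remaining=1 emitted=4 chunks_done=0
Byte 7 = 'k': mode=DATA_DONE remaining=0 emitted=5 chunks_done=0
Byte 8 = 0x0D: mode=DATA_CR remaining=0 emitted=5 chunks_done=0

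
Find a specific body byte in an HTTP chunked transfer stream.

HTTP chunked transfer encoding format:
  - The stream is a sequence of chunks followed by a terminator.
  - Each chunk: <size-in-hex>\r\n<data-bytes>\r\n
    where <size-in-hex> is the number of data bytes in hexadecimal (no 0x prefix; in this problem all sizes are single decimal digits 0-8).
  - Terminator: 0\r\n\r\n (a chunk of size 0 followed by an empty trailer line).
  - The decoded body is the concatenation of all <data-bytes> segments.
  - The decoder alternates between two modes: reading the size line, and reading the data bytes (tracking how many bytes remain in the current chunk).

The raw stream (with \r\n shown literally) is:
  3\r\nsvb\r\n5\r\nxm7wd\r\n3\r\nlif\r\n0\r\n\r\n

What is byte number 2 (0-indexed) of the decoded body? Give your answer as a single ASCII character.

Chunk 1: stream[0..1]='3' size=0x3=3, data at stream[3..6]='svb' -> body[0..3], body so far='svb'
Chunk 2: stream[8..9]='5' size=0x5=5, data at stream[11..16]='xm7wd' -> body[3..8], body so far='svbxm7wd'
Chunk 3: stream[18..19]='3' size=0x3=3, data at stream[21..24]='lif' -> body[8..11], body so far='svbxm7wdlif'
Chunk 4: stream[26..27]='0' size=0 (terminator). Final body='svbxm7wdlif' (11 bytes)
Body byte 2 = 'b'

Answer: b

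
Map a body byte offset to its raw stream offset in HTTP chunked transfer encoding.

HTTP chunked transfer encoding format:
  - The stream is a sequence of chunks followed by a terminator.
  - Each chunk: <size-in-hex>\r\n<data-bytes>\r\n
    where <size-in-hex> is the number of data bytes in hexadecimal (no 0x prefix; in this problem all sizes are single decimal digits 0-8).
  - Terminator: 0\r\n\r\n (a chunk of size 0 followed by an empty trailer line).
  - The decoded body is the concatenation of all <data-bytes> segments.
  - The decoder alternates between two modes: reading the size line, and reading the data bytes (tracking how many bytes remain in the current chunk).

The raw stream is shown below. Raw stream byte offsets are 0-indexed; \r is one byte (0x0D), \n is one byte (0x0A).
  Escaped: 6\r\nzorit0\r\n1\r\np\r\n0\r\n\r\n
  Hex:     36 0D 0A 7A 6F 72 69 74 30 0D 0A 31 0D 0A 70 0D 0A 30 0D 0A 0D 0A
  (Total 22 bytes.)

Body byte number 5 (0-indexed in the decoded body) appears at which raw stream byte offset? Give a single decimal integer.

Answer: 8

Derivation:
Chunk 1: stream[0..1]='6' size=0x6=6, data at stream[3..9]='zorit0' -> body[0..6], body so far='zorit0'
Chunk 2: stream[11..12]='1' size=0x1=1, data at stream[14..15]='p' -> body[6..7], body so far='zorit0p'
Chunk 3: stream[17..18]='0' size=0 (terminator). Final body='zorit0p' (7 bytes)
Body byte 5 at stream offset 8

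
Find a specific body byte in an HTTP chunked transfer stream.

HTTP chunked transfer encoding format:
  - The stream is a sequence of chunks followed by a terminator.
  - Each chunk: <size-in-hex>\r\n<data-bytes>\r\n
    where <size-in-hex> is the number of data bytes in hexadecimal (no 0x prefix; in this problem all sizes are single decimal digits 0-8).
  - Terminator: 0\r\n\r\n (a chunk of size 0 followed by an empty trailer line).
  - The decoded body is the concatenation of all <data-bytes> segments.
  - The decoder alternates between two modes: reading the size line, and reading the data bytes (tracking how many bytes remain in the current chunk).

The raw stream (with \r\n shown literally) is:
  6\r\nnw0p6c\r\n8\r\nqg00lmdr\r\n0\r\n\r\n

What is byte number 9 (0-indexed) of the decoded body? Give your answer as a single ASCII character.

Chunk 1: stream[0..1]='6' size=0x6=6, data at stream[3..9]='nw0p6c' -> body[0..6], body so far='nw0p6c'
Chunk 2: stream[11..12]='8' size=0x8=8, data at stream[14..22]='qg00lmdr' -> body[6..14], body so far='nw0p6cqg00lmdr'
Chunk 3: stream[24..25]='0' size=0 (terminator). Final body='nw0p6cqg00lmdr' (14 bytes)
Body byte 9 = '0'

Answer: 0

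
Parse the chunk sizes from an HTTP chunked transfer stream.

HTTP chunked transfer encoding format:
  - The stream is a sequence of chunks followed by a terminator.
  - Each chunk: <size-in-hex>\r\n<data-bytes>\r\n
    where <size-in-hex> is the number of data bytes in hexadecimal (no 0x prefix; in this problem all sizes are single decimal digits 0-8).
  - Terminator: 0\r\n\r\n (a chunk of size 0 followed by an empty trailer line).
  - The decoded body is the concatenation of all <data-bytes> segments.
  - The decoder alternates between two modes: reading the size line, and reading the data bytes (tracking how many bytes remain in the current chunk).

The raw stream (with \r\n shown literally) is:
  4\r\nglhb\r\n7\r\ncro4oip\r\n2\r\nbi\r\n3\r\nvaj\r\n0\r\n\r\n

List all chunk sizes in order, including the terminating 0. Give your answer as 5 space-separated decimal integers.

Chunk 1: stream[0..1]='4' size=0x4=4, data at stream[3..7]='glhb' -> body[0..4], body so far='glhb'
Chunk 2: stream[9..10]='7' size=0x7=7, data at stream[12..19]='cro4oip' -> body[4..11], body so far='glhbcro4oip'
Chunk 3: stream[21..22]='2' size=0x2=2, data at stream[24..26]='bi' -> body[11..13], body so far='glhbcro4oipbi'
Chunk 4: stream[28..29]='3' size=0x3=3, data at stream[31..34]='vaj' -> body[13..16], body so far='glhbcro4oipbivaj'
Chunk 5: stream[36..37]='0' size=0 (terminator). Final body='glhbcro4oipbivaj' (16 bytes)

Answer: 4 7 2 3 0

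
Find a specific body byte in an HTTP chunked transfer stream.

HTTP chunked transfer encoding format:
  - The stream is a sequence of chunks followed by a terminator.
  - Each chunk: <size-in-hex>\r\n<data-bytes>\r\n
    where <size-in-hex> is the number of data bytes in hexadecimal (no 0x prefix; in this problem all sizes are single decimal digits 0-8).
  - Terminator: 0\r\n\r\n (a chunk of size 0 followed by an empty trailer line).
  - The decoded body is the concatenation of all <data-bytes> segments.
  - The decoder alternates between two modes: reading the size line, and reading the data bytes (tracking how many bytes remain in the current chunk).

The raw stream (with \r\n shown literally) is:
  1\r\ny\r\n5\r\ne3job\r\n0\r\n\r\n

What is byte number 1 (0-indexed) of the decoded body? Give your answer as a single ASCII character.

Chunk 1: stream[0..1]='1' size=0x1=1, data at stream[3..4]='y' -> body[0..1], body so far='y'
Chunk 2: stream[6..7]='5' size=0x5=5, data at stream[9..14]='e3job' -> body[1..6], body so far='ye3job'
Chunk 3: stream[16..17]='0' size=0 (terminator). Final body='ye3job' (6 bytes)
Body byte 1 = 'e'

Answer: e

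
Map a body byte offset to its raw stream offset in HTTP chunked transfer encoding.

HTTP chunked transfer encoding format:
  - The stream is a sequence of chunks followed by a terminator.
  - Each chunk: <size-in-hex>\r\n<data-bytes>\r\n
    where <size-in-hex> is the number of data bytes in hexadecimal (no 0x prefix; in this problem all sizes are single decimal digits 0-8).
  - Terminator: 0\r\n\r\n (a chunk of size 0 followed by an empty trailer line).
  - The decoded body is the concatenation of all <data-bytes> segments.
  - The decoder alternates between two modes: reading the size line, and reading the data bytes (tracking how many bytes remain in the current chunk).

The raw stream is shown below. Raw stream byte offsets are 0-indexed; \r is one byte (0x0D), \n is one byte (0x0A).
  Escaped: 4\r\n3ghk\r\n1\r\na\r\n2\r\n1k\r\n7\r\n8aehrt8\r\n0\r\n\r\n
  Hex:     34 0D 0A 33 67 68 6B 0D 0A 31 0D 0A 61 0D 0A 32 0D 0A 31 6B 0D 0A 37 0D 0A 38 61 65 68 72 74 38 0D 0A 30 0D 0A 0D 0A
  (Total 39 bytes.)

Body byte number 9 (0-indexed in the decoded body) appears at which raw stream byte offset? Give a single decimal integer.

Chunk 1: stream[0..1]='4' size=0x4=4, data at stream[3..7]='3ghk' -> body[0..4], body so far='3ghk'
Chunk 2: stream[9..10]='1' size=0x1=1, data at stream[12..13]='a' -> body[4..5], body so far='3ghka'
Chunk 3: stream[15..16]='2' size=0x2=2, data at stream[18..20]='1k' -> body[5..7], body so far='3ghka1k'
Chunk 4: stream[22..23]='7' size=0x7=7, data at stream[25..32]='8aehrt8' -> body[7..14], body so far='3ghka1k8aehrt8'
Chunk 5: stream[34..35]='0' size=0 (terminator). Final body='3ghka1k8aehrt8' (14 bytes)
Body byte 9 at stream offset 27

Answer: 27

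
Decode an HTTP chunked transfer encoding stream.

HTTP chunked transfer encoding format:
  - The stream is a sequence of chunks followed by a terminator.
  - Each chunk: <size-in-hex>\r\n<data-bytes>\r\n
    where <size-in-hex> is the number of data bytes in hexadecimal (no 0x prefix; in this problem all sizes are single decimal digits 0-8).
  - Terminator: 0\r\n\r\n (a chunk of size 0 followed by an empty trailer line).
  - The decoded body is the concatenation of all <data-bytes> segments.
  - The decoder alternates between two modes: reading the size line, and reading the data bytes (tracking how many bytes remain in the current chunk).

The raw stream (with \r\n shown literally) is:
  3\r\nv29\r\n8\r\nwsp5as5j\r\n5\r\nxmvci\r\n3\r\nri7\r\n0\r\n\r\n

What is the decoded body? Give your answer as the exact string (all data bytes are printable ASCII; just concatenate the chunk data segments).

Answer: v29wsp5as5jxmvciri7

Derivation:
Chunk 1: stream[0..1]='3' size=0x3=3, data at stream[3..6]='v29' -> body[0..3], body so far='v29'
Chunk 2: stream[8..9]='8' size=0x8=8, data at stream[11..19]='wsp5as5j' -> body[3..11], body so far='v29wsp5as5j'
Chunk 3: stream[21..22]='5' size=0x5=5, data at stream[24..29]='xmvci' -> body[11..16], body so far='v29wsp5as5jxmvci'
Chunk 4: stream[31..32]='3' size=0x3=3, data at stream[34..37]='ri7' -> body[16..19], body so far='v29wsp5as5jxmvciri7'
Chunk 5: stream[39..40]='0' size=0 (terminator). Final body='v29wsp5as5jxmvciri7' (19 bytes)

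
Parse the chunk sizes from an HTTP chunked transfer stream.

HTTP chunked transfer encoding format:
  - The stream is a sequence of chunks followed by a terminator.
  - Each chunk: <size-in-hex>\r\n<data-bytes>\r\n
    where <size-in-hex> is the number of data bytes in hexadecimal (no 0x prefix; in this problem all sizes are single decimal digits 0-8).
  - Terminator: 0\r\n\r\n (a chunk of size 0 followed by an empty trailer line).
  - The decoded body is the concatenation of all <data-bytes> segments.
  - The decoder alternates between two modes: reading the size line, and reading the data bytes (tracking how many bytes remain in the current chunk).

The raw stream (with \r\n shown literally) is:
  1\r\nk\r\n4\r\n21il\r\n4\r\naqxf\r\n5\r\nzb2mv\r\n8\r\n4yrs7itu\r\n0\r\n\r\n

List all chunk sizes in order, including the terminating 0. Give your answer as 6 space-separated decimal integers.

Chunk 1: stream[0..1]='1' size=0x1=1, data at stream[3..4]='k' -> body[0..1], body so far='k'
Chunk 2: stream[6..7]='4' size=0x4=4, data at stream[9..13]='21il' -> body[1..5], body so far='k21il'
Chunk 3: stream[15..16]='4' size=0x4=4, data at stream[18..22]='aqxf' -> body[5..9], body so far='k21ilaqxf'
Chunk 4: stream[24..25]='5' size=0x5=5, data at stream[27..32]='zb2mv' -> body[9..14], body so far='k21ilaqxfzb2mv'
Chunk 5: stream[34..35]='8' size=0x8=8, data at stream[37..45]='4yrs7itu' -> body[14..22], body so far='k21ilaqxfzb2mv4yrs7itu'
Chunk 6: stream[47..48]='0' size=0 (terminator). Final body='k21ilaqxfzb2mv4yrs7itu' (22 bytes)

Answer: 1 4 4 5 8 0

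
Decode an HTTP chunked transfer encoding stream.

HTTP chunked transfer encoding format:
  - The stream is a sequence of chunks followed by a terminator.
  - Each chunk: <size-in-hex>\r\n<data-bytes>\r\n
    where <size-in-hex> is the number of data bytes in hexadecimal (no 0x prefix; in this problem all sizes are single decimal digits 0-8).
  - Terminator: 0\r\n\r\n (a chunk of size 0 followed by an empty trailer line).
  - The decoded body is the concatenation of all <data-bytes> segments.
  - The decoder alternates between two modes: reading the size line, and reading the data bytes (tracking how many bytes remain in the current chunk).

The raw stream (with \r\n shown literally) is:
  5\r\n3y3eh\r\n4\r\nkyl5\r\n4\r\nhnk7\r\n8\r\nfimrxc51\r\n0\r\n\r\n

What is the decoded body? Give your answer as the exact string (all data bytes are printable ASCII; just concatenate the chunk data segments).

Answer: 3y3ehkyl5hnk7fimrxc51

Derivation:
Chunk 1: stream[0..1]='5' size=0x5=5, data at stream[3..8]='3y3eh' -> body[0..5], body so far='3y3eh'
Chunk 2: stream[10..11]='4' size=0x4=4, data at stream[13..17]='kyl5' -> body[5..9], body so far='3y3ehkyl5'
Chunk 3: stream[19..20]='4' size=0x4=4, data at stream[22..26]='hnk7' -> body[9..13], body so far='3y3ehkyl5hnk7'
Chunk 4: stream[28..29]='8' size=0x8=8, data at stream[31..39]='fimrxc51' -> body[13..21], body so far='3y3ehkyl5hnk7fimrxc51'
Chunk 5: stream[41..42]='0' size=0 (terminator). Final body='3y3ehkyl5hnk7fimrxc51' (21 bytes)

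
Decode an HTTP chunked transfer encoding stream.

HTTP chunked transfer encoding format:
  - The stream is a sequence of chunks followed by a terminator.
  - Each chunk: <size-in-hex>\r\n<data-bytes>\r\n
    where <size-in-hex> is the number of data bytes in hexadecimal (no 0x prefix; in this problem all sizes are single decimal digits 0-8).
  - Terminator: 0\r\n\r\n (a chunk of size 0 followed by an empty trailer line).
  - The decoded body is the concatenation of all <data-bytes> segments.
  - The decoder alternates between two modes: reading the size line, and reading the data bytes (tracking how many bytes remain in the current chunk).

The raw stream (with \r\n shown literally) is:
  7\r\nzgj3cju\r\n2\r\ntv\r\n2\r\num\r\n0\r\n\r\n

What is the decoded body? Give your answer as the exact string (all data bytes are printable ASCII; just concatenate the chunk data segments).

Answer: zgj3cjutvum

Derivation:
Chunk 1: stream[0..1]='7' size=0x7=7, data at stream[3..10]='zgj3cju' -> body[0..7], body so far='zgj3cju'
Chunk 2: stream[12..13]='2' size=0x2=2, data at stream[15..17]='tv' -> body[7..9], body so far='zgj3cjutv'
Chunk 3: stream[19..20]='2' size=0x2=2, data at stream[22..24]='um' -> body[9..11], body so far='zgj3cjutvum'
Chunk 4: stream[26..27]='0' size=0 (terminator). Final body='zgj3cjutvum' (11 bytes)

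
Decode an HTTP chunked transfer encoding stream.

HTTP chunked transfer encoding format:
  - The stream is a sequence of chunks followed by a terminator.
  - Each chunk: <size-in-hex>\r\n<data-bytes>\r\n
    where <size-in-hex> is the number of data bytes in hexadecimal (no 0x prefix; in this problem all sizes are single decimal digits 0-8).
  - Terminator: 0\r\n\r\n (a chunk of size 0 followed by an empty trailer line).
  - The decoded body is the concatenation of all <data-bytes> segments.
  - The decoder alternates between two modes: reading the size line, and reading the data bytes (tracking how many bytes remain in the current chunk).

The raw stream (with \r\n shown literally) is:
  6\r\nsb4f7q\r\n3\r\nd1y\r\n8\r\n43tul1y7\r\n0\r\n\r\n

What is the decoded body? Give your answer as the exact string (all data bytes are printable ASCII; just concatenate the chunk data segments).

Chunk 1: stream[0..1]='6' size=0x6=6, data at stream[3..9]='sb4f7q' -> body[0..6], body so far='sb4f7q'
Chunk 2: stream[11..12]='3' size=0x3=3, data at stream[14..17]='d1y' -> body[6..9], body so far='sb4f7qd1y'
Chunk 3: stream[19..20]='8' size=0x8=8, data at stream[22..30]='43tul1y7' -> body[9..17], body so far='sb4f7qd1y43tul1y7'
Chunk 4: stream[32..33]='0' size=0 (terminator). Final body='sb4f7qd1y43tul1y7' (17 bytes)

Answer: sb4f7qd1y43tul1y7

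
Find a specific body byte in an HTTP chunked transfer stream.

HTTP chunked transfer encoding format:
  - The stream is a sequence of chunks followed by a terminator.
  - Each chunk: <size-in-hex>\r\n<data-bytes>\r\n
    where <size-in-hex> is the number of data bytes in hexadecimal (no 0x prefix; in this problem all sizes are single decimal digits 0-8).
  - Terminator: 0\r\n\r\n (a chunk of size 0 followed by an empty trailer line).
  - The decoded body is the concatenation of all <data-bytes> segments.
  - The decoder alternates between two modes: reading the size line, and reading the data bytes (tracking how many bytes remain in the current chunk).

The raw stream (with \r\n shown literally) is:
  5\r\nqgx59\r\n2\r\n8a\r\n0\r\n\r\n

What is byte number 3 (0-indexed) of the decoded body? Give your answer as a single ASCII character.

Chunk 1: stream[0..1]='5' size=0x5=5, data at stream[3..8]='qgx59' -> body[0..5], body so far='qgx59'
Chunk 2: stream[10..11]='2' size=0x2=2, data at stream[13..15]='8a' -> body[5..7], body so far='qgx598a'
Chunk 3: stream[17..18]='0' size=0 (terminator). Final body='qgx598a' (7 bytes)
Body byte 3 = '5'

Answer: 5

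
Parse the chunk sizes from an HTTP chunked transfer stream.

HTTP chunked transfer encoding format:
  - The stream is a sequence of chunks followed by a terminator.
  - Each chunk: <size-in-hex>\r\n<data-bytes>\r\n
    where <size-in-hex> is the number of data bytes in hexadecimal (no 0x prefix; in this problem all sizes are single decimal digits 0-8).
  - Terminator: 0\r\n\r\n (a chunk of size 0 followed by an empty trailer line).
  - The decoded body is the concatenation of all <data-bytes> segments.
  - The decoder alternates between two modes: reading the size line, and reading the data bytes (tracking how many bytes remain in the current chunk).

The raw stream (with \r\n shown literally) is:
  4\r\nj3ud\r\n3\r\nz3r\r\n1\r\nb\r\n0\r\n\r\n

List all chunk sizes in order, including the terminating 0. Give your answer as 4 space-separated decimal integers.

Answer: 4 3 1 0

Derivation:
Chunk 1: stream[0..1]='4' size=0x4=4, data at stream[3..7]='j3ud' -> body[0..4], body so far='j3ud'
Chunk 2: stream[9..10]='3' size=0x3=3, data at stream[12..15]='z3r' -> body[4..7], body so far='j3udz3r'
Chunk 3: stream[17..18]='1' size=0x1=1, data at stream[20..21]='b' -> body[7..8], body so far='j3udz3rb'
Chunk 4: stream[23..24]='0' size=0 (terminator). Final body='j3udz3rb' (8 bytes)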